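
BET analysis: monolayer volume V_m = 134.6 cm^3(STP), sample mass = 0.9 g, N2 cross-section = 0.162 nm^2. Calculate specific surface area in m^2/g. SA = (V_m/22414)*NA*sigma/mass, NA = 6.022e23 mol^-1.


Number of moles in monolayer = V_m / 22414 = 134.6 / 22414 = 0.00600518
Number of molecules = moles * NA = 0.00600518 * 6.022e23
SA = molecules * sigma / mass
SA = (134.6 / 22414) * 6.022e23 * 0.162e-18 / 0.9
SA = 650.9 m^2/g

650.9


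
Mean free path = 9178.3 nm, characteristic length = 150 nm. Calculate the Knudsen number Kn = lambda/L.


Knudsen number Kn = lambda / L
Kn = 9178.3 / 150
Kn = 61.1887

61.1887


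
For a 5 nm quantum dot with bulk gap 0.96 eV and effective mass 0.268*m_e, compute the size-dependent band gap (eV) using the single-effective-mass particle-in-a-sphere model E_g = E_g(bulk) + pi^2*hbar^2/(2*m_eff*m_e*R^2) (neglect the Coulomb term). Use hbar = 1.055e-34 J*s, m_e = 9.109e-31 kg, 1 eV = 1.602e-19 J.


Radius R = 5/2 nm = 2.5e-09 m
Confinement energy dE = pi^2 * hbar^2 / (2 * m_eff * m_e * R^2)
dE = pi^2 * (1.055e-34)^2 / (2 * 0.268 * 9.109e-31 * (2.5e-09)^2) J, divided by 1.602e-19 J/eV
dE = 0.2247 eV
Total band gap = E_g(bulk) + dE = 0.96 + 0.2247 = 1.1847 eV

1.1847


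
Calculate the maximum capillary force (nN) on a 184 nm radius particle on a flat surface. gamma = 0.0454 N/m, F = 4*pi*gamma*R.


Convert radius: R = 184 nm = 1.84e-07 m
F = 4 * pi * gamma * R
F = 4 * pi * 0.0454 * 1.84e-07
F = 1.04974e-07 N = 104.9744 nN

104.9744


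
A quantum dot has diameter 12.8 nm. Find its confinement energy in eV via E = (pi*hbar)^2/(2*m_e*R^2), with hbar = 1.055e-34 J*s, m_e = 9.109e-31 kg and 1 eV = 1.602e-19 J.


Radius R = 12.8/2 = 6.4 nm = 6.4e-09 m
E = (pi * 1.055e-34)^2 / (2 * 9.109e-31 * (6.4e-09)^2)
E(J) = 1.47212e-21
E = E(J) / 1.602e-19 = 0.0092 eV

0.0092


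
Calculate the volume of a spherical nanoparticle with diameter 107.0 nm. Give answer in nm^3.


Radius r = 107.0/2 = 53.5 nm
Volume V = (4/3) * pi * r^3
V = (4/3) * pi * (53.5)^3
V = 641431.01 nm^3

641431.01


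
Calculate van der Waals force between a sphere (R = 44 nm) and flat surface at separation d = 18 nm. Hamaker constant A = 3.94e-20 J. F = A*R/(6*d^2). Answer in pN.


Convert to SI: R = 44 nm = 4.4e-08 m, d = 18 nm = 1.8e-08 m
F = A * R / (6 * d^2)
F = 3.94e-20 * 4.4e-08 / (6 * (1.8e-08)^2)
F = 8.9177e-13 N = 0.892 pN

0.892


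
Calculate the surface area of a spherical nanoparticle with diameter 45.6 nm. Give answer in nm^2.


Radius r = 45.6/2 = 22.8 nm
Surface area SA = 4 * pi * r^2
SA = 4 * pi * (22.8)^2
SA = 6532.5 nm^2

6532.5


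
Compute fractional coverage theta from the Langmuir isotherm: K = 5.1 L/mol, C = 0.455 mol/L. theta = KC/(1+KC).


Langmuir isotherm: theta = K*C / (1 + K*C)
K*C = 5.1 * 0.455 = 2.3205
theta = 2.3205 / (1 + 2.3205) = 2.3205 / 3.3205
theta = 0.6988

0.6988


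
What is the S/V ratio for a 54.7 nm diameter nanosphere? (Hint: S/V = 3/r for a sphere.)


Radius r = 54.7/2 = 27.35 nm
S/V = 3 / r = 3 / 27.35
S/V = 0.1097 nm^-1

0.1097


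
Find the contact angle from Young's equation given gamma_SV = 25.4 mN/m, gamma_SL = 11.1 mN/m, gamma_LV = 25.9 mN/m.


cos(theta) = (gamma_SV - gamma_SL) / gamma_LV
cos(theta) = (25.4 - 11.1) / 25.9
cos(theta) = 0.552124
theta = arccos(0.552124) = 56.49 degrees

56.49


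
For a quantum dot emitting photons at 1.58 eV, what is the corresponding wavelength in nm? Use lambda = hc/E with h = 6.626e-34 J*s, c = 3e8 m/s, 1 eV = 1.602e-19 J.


Convert energy: E = 1.58 eV = 1.58 * 1.602e-19 = 2.53116e-19 J
lambda = h*c / E = 6.626e-34 * 3e8 / 2.53116e-19
lambda = 7.85332e-07 m = 785.3 nm

785.3


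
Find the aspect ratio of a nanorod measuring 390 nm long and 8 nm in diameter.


Aspect ratio AR = length / diameter
AR = 390 / 8
AR = 48.75

48.75


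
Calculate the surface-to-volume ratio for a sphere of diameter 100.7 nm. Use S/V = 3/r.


Radius r = 100.7/2 = 50.35 nm
S/V = 3 / r = 3 / 50.35
S/V = 0.0596 nm^-1

0.0596


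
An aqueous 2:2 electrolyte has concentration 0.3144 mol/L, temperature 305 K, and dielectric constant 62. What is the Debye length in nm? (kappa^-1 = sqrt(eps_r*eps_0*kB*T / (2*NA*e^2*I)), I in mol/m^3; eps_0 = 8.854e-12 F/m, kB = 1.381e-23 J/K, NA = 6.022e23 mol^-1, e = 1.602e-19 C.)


Ionic strength I = 0.3144 * 2^2 * 1000 = 1257.6 mol/m^3
kappa^-1 = sqrt(62 * 8.854e-12 * 1.381e-23 * 305 / (2 * 6.022e23 * (1.602e-19)^2 * 1257.6))
kappa^-1 = 0.244 nm

0.244


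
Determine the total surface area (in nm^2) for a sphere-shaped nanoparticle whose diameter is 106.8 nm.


Radius r = 106.8/2 = 53.4 nm
Surface area SA = 4 * pi * r^2
SA = 4 * pi * (53.4)^2
SA = 35833.76 nm^2

35833.76


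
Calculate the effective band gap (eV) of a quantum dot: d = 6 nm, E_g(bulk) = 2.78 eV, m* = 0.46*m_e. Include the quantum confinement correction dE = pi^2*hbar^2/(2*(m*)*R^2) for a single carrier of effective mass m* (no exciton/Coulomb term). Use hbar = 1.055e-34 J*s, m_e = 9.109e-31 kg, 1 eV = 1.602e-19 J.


Radius R = 6/2 nm = 3e-09 m
Confinement energy dE = pi^2 * hbar^2 / (2 * m_eff * m_e * R^2)
dE = pi^2 * (1.055e-34)^2 / (2 * 0.46 * 9.109e-31 * (3e-09)^2) J, divided by 1.602e-19 J/eV
dE = 0.0909 eV
Total band gap = E_g(bulk) + dE = 2.78 + 0.0909 = 2.8709 eV

2.8709


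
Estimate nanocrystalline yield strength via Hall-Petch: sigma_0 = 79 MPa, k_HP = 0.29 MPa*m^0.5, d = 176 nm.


d = 176 nm = 1.76e-07 m
sqrt(d) = 0.0004195235
Hall-Petch contribution = k / sqrt(d) = 0.29 / 0.0004195235 = 691.3 MPa
sigma = sigma_0 + k/sqrt(d) = 79 + 691.3 = 770.3 MPa

770.3


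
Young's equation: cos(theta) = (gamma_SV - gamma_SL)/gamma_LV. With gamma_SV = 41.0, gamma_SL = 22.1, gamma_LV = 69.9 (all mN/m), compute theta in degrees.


cos(theta) = (gamma_SV - gamma_SL) / gamma_LV
cos(theta) = (41.0 - 22.1) / 69.9
cos(theta) = 0.270386
theta = arccos(0.270386) = 74.31 degrees

74.31


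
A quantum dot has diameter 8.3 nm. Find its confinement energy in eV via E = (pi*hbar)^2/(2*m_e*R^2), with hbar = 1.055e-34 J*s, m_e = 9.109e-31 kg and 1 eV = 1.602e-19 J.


Radius R = 8.3/2 = 4.15 nm = 4.15e-09 m
E = (pi * 1.055e-34)^2 / (2 * 9.109e-31 * (4.15e-09)^2)
E(J) = 3.50113e-21
E = E(J) / 1.602e-19 = 0.0219 eV

0.0219


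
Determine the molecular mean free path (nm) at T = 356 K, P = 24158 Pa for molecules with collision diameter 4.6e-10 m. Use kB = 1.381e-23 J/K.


Mean free path: lambda = kB*T / (sqrt(2) * pi * d^2 * P)
lambda = 1.381e-23 * 356 / (sqrt(2) * pi * (4.6e-10)^2 * 24158)
lambda = 2.16472e-07 m
lambda = 216.47 nm

216.47


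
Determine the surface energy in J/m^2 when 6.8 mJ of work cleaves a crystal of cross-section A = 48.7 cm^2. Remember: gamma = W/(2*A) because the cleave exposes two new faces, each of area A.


Convert: A = 48.7 cm^2 = 0.00487 m^2, W = 6.8 mJ = 0.0068 J
Cleaving exposes two faces of area A, so total new surface = 2*A and gamma = W / (2*A)
gamma = 0.0068 / (2 * 0.00487)
gamma = 0.698 J/m^2

0.698


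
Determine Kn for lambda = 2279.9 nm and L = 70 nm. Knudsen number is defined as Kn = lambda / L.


Knudsen number Kn = lambda / L
Kn = 2279.9 / 70
Kn = 32.57

32.57


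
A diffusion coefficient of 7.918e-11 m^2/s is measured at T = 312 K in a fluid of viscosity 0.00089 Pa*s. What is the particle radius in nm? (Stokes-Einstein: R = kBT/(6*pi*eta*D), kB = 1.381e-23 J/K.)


Stokes-Einstein: R = kB*T / (6*pi*eta*D)
R = 1.381e-23 * 312 / (6 * pi * 0.00089 * 7.918e-11)
R = 3.24371e-09 m = 3.24 nm

3.24


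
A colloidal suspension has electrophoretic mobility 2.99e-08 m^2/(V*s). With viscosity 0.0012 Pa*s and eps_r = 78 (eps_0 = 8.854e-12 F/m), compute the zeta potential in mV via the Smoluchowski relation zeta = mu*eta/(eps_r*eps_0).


Smoluchowski equation: zeta = mu * eta / (eps_r * eps_0)
zeta = 2.99e-08 * 0.0012 / (78 * 8.854e-12)
zeta = 0.051954 V = 51.95 mV

51.95


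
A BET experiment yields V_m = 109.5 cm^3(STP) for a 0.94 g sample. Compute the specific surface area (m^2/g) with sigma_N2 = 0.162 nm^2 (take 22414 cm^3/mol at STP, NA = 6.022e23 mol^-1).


Number of moles in monolayer = V_m / 22414 = 109.5 / 22414 = 0.00488534
Number of molecules = moles * NA = 0.00488534 * 6.022e23
SA = molecules * sigma / mass
SA = (109.5 / 22414) * 6.022e23 * 0.162e-18 / 0.94
SA = 507.0 m^2/g

507.0


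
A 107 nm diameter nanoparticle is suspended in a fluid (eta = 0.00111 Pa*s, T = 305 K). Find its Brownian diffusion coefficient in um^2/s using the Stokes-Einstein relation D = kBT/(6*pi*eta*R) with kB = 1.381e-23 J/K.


Radius R = 107/2 = 53.5 nm = 5.35e-08 m
D = kB*T / (6*pi*eta*R)
D = 1.381e-23 * 305 / (6 * pi * 0.00111 * 5.35e-08)
D = 3.76284e-12 m^2/s = 3.763 um^2/s

3.763


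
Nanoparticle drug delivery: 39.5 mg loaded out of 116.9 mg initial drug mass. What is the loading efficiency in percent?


Drug loading efficiency = (drug loaded / drug initial) * 100
DLE = 39.5 / 116.9 * 100
DLE = 0.3379 * 100
DLE = 33.79%

33.79


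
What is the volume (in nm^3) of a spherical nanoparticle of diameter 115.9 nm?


Radius r = 115.9/2 = 57.95 nm
Volume V = (4/3) * pi * r^3
V = (4/3) * pi * (57.95)^3
V = 815171.39 nm^3

815171.39


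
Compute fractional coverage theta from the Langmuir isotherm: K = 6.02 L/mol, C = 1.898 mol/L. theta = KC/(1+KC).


Langmuir isotherm: theta = K*C / (1 + K*C)
K*C = 6.02 * 1.898 = 11.42596
theta = 11.42596 / (1 + 11.42596) = 11.42596 / 12.42596
theta = 0.9195

0.9195


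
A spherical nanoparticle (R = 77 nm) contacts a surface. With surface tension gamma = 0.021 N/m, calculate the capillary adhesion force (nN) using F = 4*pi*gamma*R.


Convert radius: R = 77 nm = 7.7e-08 m
F = 4 * pi * gamma * R
F = 4 * pi * 0.021 * 7.7e-08
F = 2.03198e-08 N = 20.3198 nN

20.3198


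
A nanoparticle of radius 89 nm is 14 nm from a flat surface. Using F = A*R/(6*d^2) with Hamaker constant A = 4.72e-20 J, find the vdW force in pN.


Convert to SI: R = 89 nm = 8.9e-08 m, d = 14 nm = 1.4e-08 m
F = A * R / (6 * d^2)
F = 4.72e-20 * 8.9e-08 / (6 * (1.4e-08)^2)
F = 3.57211e-12 N = 3.572 pN

3.572


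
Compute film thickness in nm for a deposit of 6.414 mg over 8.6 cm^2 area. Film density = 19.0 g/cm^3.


Convert: m = 6.414 mg = 6.4140e-06 kg, A = 8.6 cm^2 = 8.6000e-04 m^2, rho = 19.0 g/cm^3 = 19000 kg/m^3
t = m / (A * rho)
t = 6.4140e-06 / (8.6000e-04 * 19000)
t = 3.9253e-07 m = 392.5 nm

392.5


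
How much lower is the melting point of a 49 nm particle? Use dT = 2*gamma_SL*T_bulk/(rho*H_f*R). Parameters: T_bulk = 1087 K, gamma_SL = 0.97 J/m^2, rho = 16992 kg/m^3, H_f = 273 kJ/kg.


Radius R = 49/2 = 24.5 nm = 2.45e-08 m
Convert H_f = 273 kJ/kg = 273000 J/kg
dT = 2 * gamma_SL * T_bulk / (rho * H_f * R)
dT = 2 * 0.97 * 1087 / (16992 * 273000 * 2.45e-08)
dT = 18.6 K

18.6


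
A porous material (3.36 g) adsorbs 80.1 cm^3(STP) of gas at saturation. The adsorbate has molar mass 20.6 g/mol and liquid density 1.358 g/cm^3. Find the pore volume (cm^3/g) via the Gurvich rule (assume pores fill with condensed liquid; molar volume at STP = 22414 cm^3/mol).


Moles adsorbed n = V_ads / 22414 = 80.1 / 22414 = 3.573659e-03 mol
Liquid volume V_liq = n * M / rho_liq = 3.573659e-03 * 20.6 / 1.358 = 0.05421 cm^3
Specific pore volume V_pore = V_liq / m_sample = 0.05421 / 3.36
V_pore = 0.0161 cm^3/g

0.0161


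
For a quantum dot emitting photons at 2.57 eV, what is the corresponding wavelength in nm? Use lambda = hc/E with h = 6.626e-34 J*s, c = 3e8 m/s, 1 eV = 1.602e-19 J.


Convert energy: E = 2.57 eV = 2.57 * 1.602e-19 = 4.11714e-19 J
lambda = h*c / E = 6.626e-34 * 3e8 / 4.11714e-19
lambda = 4.82811e-07 m = 482.8 nm

482.8


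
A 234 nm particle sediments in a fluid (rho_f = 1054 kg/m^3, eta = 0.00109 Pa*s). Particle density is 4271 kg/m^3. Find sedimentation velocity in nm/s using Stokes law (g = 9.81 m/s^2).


Radius R = 234/2 nm = 1.17e-07 m
Density difference = 4271 - 1054 = 3217 kg/m^3
v = 2 * R^2 * (rho_p - rho_f) * g / (9 * eta)
v = 2 * (1.17e-07)^2 * 3217 * 9.81 / (9 * 0.00109)
v = 8.8075e-08 m/s = 88.075 nm/s

88.075


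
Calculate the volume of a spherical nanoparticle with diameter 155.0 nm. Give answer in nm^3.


Radius r = 155.0/2 = 77.5 nm
Volume V = (4/3) * pi * r^3
V = (4/3) * pi * (77.5)^3
V = 1949816.39 nm^3

1949816.39


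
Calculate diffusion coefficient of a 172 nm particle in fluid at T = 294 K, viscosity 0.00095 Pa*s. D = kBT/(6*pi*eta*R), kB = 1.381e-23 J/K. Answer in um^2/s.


Radius R = 172/2 = 86 nm = 8.6e-08 m
D = kB*T / (6*pi*eta*R)
D = 1.381e-23 * 294 / (6 * pi * 0.00095 * 8.6e-08)
D = 2.63644e-12 m^2/s = 2.636 um^2/s

2.636


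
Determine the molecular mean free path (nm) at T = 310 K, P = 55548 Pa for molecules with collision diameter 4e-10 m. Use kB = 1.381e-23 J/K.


Mean free path: lambda = kB*T / (sqrt(2) * pi * d^2 * P)
lambda = 1.381e-23 * 310 / (sqrt(2) * pi * (4e-10)^2 * 55548)
lambda = 1.08418e-07 m
lambda = 108.42 nm

108.42


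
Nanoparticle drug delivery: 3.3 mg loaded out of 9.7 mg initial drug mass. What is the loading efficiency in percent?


Drug loading efficiency = (drug loaded / drug initial) * 100
DLE = 3.3 / 9.7 * 100
DLE = 0.3402 * 100
DLE = 34.02%

34.02


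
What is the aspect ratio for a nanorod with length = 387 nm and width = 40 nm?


Aspect ratio AR = length / diameter
AR = 387 / 40
AR = 9.68

9.68


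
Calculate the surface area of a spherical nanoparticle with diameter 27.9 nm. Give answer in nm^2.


Radius r = 27.9/2 = 13.95 nm
Surface area SA = 4 * pi * r^2
SA = 4 * pi * (13.95)^2
SA = 2445.45 nm^2

2445.45


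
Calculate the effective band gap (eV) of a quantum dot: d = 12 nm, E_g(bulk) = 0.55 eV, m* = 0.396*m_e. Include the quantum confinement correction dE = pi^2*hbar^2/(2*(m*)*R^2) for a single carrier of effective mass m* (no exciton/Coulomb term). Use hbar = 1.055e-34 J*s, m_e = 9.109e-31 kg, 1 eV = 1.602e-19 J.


Radius R = 12/2 nm = 6e-09 m
Confinement energy dE = pi^2 * hbar^2 / (2 * m_eff * m_e * R^2)
dE = pi^2 * (1.055e-34)^2 / (2 * 0.396 * 9.109e-31 * (6e-09)^2) J, divided by 1.602e-19 J/eV
dE = 0.0264 eV
Total band gap = E_g(bulk) + dE = 0.55 + 0.0264 = 0.5764 eV

0.5764


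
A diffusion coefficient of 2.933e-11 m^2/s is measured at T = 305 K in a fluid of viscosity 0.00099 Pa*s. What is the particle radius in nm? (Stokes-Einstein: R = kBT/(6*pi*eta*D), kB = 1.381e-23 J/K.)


Stokes-Einstein: R = kB*T / (6*pi*eta*D)
R = 1.381e-23 * 305 / (6 * pi * 0.00099 * 2.933e-11)
R = 7.69565e-09 m = 7.7 nm

7.7


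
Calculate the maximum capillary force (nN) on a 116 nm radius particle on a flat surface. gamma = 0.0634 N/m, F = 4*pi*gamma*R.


Convert radius: R = 116 nm = 1.16e-07 m
F = 4 * pi * gamma * R
F = 4 * pi * 0.0634 * 1.16e-07
F = 9.24181e-08 N = 92.4181 nN

92.4181


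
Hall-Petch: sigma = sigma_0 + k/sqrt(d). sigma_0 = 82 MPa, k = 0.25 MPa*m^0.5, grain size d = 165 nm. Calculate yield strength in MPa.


d = 165 nm = 1.65e-07 m
sqrt(d) = 0.0004062019
Hall-Petch contribution = k / sqrt(d) = 0.25 / 0.0004062019 = 615.5 MPa
sigma = sigma_0 + k/sqrt(d) = 82 + 615.5 = 697.5 MPa

697.5


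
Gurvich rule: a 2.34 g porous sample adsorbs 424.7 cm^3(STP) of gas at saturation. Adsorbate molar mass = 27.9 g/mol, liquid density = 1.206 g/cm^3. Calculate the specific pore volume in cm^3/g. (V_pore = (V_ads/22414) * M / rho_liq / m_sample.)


Moles adsorbed n = V_ads / 22414 = 424.7 / 22414 = 1.894798e-02 mol
Liquid volume V_liq = n * M / rho_liq = 1.894798e-02 * 27.9 / 1.206 = 0.43835 cm^3
Specific pore volume V_pore = V_liq / m_sample = 0.43835 / 2.34
V_pore = 0.1873 cm^3/g

0.1873


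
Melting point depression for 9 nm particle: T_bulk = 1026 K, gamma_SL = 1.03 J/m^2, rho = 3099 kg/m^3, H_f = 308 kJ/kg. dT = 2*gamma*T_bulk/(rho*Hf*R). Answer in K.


Radius R = 9/2 = 4.5 nm = 4.5e-09 m
Convert H_f = 308 kJ/kg = 308000 J/kg
dT = 2 * gamma_SL * T_bulk / (rho * H_f * R)
dT = 2 * 1.03 * 1026 / (3099 * 308000 * 4.5e-09)
dT = 492.1 K

492.1


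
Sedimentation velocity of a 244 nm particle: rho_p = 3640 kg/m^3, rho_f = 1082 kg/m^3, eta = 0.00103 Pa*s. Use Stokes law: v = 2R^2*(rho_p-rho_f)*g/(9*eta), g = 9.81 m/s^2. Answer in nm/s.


Radius R = 244/2 nm = 1.22e-07 m
Density difference = 3640 - 1082 = 2558 kg/m^3
v = 2 * R^2 * (rho_p - rho_f) * g / (9 * eta)
v = 2 * (1.22e-07)^2 * 2558 * 9.81 / (9 * 0.00103)
v = 8.05823e-08 m/s = 80.5823 nm/s

80.5823


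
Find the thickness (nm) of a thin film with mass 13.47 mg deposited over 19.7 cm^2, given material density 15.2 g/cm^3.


Convert: m = 13.47 mg = 1.3470e-05 kg, A = 19.7 cm^2 = 1.9700e-03 m^2, rho = 15.2 g/cm^3 = 15200 kg/m^3
t = m / (A * rho)
t = 1.3470e-05 / (1.9700e-03 * 15200)
t = 4.4984e-07 m = 449.8 nm

449.8


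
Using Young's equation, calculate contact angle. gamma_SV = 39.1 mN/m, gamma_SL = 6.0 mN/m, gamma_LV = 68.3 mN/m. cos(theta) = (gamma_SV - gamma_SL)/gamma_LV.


cos(theta) = (gamma_SV - gamma_SL) / gamma_LV
cos(theta) = (39.1 - 6.0) / 68.3
cos(theta) = 0.484627
theta = arccos(0.484627) = 61.01 degrees

61.01


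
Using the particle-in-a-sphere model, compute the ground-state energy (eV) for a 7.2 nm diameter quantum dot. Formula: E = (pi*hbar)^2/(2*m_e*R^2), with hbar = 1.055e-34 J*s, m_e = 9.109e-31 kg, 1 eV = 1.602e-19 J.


Radius R = 7.2/2 = 3.6 nm = 3.6e-09 m
E = (pi * 1.055e-34)^2 / (2 * 9.109e-31 * (3.6e-09)^2)
E(J) = 4.65263e-21
E = E(J) / 1.602e-19 = 0.029 eV

0.029


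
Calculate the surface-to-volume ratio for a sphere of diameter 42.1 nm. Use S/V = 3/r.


Radius r = 42.1/2 = 21.05 nm
S/V = 3 / r = 3 / 21.05
S/V = 0.1425 nm^-1

0.1425


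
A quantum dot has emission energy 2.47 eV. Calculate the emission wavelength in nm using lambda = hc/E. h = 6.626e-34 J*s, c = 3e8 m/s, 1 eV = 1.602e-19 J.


Convert energy: E = 2.47 eV = 2.47 * 1.602e-19 = 3.95694e-19 J
lambda = h*c / E = 6.626e-34 * 3e8 / 3.95694e-19
lambda = 5.02358e-07 m = 502.4 nm

502.4


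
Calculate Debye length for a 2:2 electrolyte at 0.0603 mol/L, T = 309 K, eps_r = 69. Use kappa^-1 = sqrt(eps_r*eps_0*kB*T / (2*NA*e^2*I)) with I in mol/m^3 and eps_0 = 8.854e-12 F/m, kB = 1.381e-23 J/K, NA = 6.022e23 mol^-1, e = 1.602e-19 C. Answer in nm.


Ionic strength I = 0.0603 * 2^2 * 1000 = 241.2 mol/m^3
kappa^-1 = sqrt(69 * 8.854e-12 * 1.381e-23 * 309 / (2 * 6.022e23 * (1.602e-19)^2 * 241.2))
kappa^-1 = 0.591 nm

0.591


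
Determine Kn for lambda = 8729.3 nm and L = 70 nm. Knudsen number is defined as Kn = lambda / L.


Knudsen number Kn = lambda / L
Kn = 8729.3 / 70
Kn = 124.7043

124.7043


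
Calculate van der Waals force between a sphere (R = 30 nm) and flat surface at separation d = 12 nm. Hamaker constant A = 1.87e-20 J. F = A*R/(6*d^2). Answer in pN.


Convert to SI: R = 30 nm = 3e-08 m, d = 12 nm = 1.2e-08 m
F = A * R / (6 * d^2)
F = 1.87e-20 * 3e-08 / (6 * (1.2e-08)^2)
F = 6.49306e-13 N = 0.649 pN

0.649


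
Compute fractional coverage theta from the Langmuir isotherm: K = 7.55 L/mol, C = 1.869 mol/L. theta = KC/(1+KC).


Langmuir isotherm: theta = K*C / (1 + K*C)
K*C = 7.55 * 1.869 = 14.11095
theta = 14.11095 / (1 + 14.11095) = 14.11095 / 15.11095
theta = 0.9338

0.9338


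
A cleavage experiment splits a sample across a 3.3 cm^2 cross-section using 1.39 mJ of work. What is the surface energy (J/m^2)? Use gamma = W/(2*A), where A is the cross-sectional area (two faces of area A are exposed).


Convert: A = 3.3 cm^2 = 0.00033 m^2, W = 1.39 mJ = 0.00139 J
Cleaving exposes two faces of area A, so total new surface = 2*A and gamma = W / (2*A)
gamma = 0.00139 / (2 * 0.00033)
gamma = 2.106 J/m^2

2.106


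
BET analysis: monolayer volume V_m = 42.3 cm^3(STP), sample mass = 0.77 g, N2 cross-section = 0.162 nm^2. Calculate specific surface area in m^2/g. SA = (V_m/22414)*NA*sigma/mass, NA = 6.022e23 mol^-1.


Number of moles in monolayer = V_m / 22414 = 42.3 / 22414 = 0.00188721
Number of molecules = moles * NA = 0.00188721 * 6.022e23
SA = molecules * sigma / mass
SA = (42.3 / 22414) * 6.022e23 * 0.162e-18 / 0.77
SA = 239.1 m^2/g

239.1


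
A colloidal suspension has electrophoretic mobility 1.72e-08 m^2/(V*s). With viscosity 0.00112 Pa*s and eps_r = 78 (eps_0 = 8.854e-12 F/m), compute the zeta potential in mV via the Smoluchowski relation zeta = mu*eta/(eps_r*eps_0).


Smoluchowski equation: zeta = mu * eta / (eps_r * eps_0)
zeta = 1.72e-08 * 0.00112 / (78 * 8.854e-12)
zeta = 0.027894 V = 27.89 mV

27.89


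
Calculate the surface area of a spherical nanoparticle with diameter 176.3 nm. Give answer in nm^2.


Radius r = 176.3/2 = 88.15 nm
Surface area SA = 4 * pi * r^2
SA = 4 * pi * (88.15)^2
SA = 97646.01 nm^2

97646.01


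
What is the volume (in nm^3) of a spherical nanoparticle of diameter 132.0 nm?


Radius r = 132.0/2 = 66 nm
Volume V = (4/3) * pi * r^3
V = (4/3) * pi * (66)^3
V = 1204260.43 nm^3

1204260.43


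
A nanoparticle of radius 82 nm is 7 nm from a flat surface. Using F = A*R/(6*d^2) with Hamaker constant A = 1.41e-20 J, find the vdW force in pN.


Convert to SI: R = 82 nm = 8.2e-08 m, d = 7 nm = 7e-09 m
F = A * R / (6 * d^2)
F = 1.41e-20 * 8.2e-08 / (6 * (7e-09)^2)
F = 3.93265e-12 N = 3.933 pN

3.933


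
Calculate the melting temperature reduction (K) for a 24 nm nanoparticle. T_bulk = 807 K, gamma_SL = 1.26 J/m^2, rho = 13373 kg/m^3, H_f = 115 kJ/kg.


Radius R = 24/2 = 12 nm = 1.2e-08 m
Convert H_f = 115 kJ/kg = 115000 J/kg
dT = 2 * gamma_SL * T_bulk / (rho * H_f * R)
dT = 2 * 1.26 * 807 / (13373 * 115000 * 1.2e-08)
dT = 110.2 K

110.2


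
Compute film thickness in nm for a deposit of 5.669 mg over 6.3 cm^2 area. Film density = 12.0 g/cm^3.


Convert: m = 5.669 mg = 5.6690e-06 kg, A = 6.3 cm^2 = 6.3000e-04 m^2, rho = 12.0 g/cm^3 = 12000 kg/m^3
t = m / (A * rho)
t = 5.6690e-06 / (6.3000e-04 * 12000)
t = 7.4987e-07 m = 749.9 nm

749.9


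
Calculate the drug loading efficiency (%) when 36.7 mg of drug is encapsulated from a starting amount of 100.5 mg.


Drug loading efficiency = (drug loaded / drug initial) * 100
DLE = 36.7 / 100.5 * 100
DLE = 0.3652 * 100
DLE = 36.52%

36.52


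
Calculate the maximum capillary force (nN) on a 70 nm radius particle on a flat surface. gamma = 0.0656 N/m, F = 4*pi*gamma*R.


Convert radius: R = 70 nm = 7e-08 m
F = 4 * pi * gamma * R
F = 4 * pi * 0.0656 * 7e-08
F = 5.77048e-08 N = 57.7048 nN

57.7048


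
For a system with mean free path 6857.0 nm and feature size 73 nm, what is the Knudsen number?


Knudsen number Kn = lambda / L
Kn = 6857.0 / 73
Kn = 93.9315

93.9315


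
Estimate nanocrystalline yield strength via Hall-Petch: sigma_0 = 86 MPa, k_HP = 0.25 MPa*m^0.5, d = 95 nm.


d = 95 nm = 9.5e-08 m
sqrt(d) = 0.0003082207
Hall-Petch contribution = k / sqrt(d) = 0.25 / 0.0003082207 = 811.1 MPa
sigma = sigma_0 + k/sqrt(d) = 86 + 811.1 = 897.1 MPa

897.1


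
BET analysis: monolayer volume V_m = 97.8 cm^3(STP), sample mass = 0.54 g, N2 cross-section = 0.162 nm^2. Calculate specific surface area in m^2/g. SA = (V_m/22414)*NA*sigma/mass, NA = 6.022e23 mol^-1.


Number of moles in monolayer = V_m / 22414 = 97.8 / 22414 = 0.00436334
Number of molecules = moles * NA = 0.00436334 * 6.022e23
SA = molecules * sigma / mass
SA = (97.8 / 22414) * 6.022e23 * 0.162e-18 / 0.54
SA = 788.3 m^2/g

788.3


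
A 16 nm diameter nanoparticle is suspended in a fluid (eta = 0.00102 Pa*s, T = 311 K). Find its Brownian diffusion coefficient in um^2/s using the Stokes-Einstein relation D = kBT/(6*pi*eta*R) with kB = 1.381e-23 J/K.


Radius R = 16/2 = 8 nm = 8e-09 m
D = kB*T / (6*pi*eta*R)
D = 1.381e-23 * 311 / (6 * pi * 0.00102 * 8e-09)
D = 2.7923e-11 m^2/s = 27.923 um^2/s

27.923


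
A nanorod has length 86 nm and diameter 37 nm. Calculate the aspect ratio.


Aspect ratio AR = length / diameter
AR = 86 / 37
AR = 2.32

2.32


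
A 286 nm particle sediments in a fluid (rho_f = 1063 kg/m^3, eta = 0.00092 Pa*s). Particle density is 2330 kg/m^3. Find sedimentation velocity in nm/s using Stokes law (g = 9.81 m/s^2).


Radius R = 286/2 nm = 1.43e-07 m
Density difference = 2330 - 1063 = 1267 kg/m^3
v = 2 * R^2 * (rho_p - rho_f) * g / (9 * eta)
v = 2 * (1.43e-07)^2 * 1267 * 9.81 / (9 * 0.00092)
v = 6.13928e-08 m/s = 61.3928 nm/s

61.3928


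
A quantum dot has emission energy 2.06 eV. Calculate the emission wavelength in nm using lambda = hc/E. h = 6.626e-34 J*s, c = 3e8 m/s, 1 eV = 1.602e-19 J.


Convert energy: E = 2.06 eV = 2.06 * 1.602e-19 = 3.30012e-19 J
lambda = h*c / E = 6.626e-34 * 3e8 / 3.30012e-19
lambda = 6.02342e-07 m = 602.3 nm

602.3


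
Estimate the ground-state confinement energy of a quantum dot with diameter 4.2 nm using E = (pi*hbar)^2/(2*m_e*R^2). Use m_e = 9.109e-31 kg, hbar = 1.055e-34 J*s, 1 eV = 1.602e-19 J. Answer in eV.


Radius R = 4.2/2 = 2.1 nm = 2.1e-09 m
E = (pi * 1.055e-34)^2 / (2 * 9.109e-31 * (2.1e-09)^2)
E(J) = 1.3673e-20
E = E(J) / 1.602e-19 = 0.0853 eV

0.0853


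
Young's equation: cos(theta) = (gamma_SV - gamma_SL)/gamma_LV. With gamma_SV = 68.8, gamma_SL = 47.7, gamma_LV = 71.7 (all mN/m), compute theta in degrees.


cos(theta) = (gamma_SV - gamma_SL) / gamma_LV
cos(theta) = (68.8 - 47.7) / 71.7
cos(theta) = 0.294282
theta = arccos(0.294282) = 72.89 degrees

72.89


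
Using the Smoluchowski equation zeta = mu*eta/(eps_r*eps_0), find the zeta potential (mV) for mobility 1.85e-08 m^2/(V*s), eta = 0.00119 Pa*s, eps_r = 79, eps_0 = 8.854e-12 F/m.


Smoluchowski equation: zeta = mu * eta / (eps_r * eps_0)
zeta = 1.85e-08 * 0.00119 / (79 * 8.854e-12)
zeta = 0.031474 V = 31.47 mV

31.47


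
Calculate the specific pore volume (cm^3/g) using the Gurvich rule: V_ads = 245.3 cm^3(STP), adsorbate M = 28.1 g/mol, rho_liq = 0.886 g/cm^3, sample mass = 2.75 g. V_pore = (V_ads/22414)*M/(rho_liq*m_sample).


Moles adsorbed n = V_ads / 22414 = 245.3 / 22414 = 1.094405e-02 mol
Liquid volume V_liq = n * M / rho_liq = 1.094405e-02 * 28.1 / 0.886 = 0.34710 cm^3
Specific pore volume V_pore = V_liq / m_sample = 0.34710 / 2.75
V_pore = 0.1262 cm^3/g

0.1262


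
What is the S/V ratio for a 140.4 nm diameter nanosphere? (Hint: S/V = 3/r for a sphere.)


Radius r = 140.4/2 = 70.2 nm
S/V = 3 / r = 3 / 70.2
S/V = 0.0427 nm^-1

0.0427


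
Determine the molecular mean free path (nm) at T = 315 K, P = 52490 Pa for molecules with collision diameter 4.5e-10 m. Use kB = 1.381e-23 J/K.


Mean free path: lambda = kB*T / (sqrt(2) * pi * d^2 * P)
lambda = 1.381e-23 * 315 / (sqrt(2) * pi * (4.5e-10)^2 * 52490)
lambda = 9.21166e-08 m
lambda = 92.12 nm

92.12


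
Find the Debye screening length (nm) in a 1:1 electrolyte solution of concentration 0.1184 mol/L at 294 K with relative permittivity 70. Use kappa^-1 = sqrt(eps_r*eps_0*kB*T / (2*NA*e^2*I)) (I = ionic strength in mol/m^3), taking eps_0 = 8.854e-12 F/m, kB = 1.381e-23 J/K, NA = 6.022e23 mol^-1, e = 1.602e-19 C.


Ionic strength I = 0.1184 * 1^2 * 1000 = 118.4 mol/m^3
kappa^-1 = sqrt(70 * 8.854e-12 * 1.381e-23 * 294 / (2 * 6.022e23 * (1.602e-19)^2 * 118.4))
kappa^-1 = 0.829 nm

0.829


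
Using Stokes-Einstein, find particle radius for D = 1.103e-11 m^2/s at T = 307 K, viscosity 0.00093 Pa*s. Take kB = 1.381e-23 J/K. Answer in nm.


Stokes-Einstein: R = kB*T / (6*pi*eta*D)
R = 1.381e-23 * 307 / (6 * pi * 0.00093 * 1.103e-11)
R = 2.19267e-08 m = 21.93 nm

21.93


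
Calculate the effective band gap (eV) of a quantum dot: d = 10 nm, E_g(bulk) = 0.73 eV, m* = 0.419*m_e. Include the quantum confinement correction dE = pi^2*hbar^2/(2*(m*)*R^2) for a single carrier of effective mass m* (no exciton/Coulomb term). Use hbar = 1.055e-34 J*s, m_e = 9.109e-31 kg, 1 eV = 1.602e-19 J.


Radius R = 10/2 nm = 5e-09 m
Confinement energy dE = pi^2 * hbar^2 / (2 * m_eff * m_e * R^2)
dE = pi^2 * (1.055e-34)^2 / (2 * 0.419 * 9.109e-31 * (5e-09)^2) J, divided by 1.602e-19 J/eV
dE = 0.0359 eV
Total band gap = E_g(bulk) + dE = 0.73 + 0.0359 = 0.7659 eV

0.7659


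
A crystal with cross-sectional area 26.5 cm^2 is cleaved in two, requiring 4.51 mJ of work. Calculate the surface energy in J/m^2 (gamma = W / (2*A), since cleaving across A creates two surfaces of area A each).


Convert: A = 26.5 cm^2 = 0.00265 m^2, W = 4.51 mJ = 0.00451 J
Cleaving exposes two faces of area A, so total new surface = 2*A and gamma = W / (2*A)
gamma = 0.00451 / (2 * 0.00265)
gamma = 0.851 J/m^2

0.851


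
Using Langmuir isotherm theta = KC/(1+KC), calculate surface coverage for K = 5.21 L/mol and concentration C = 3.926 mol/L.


Langmuir isotherm: theta = K*C / (1 + K*C)
K*C = 5.21 * 3.926 = 20.45446
theta = 20.45446 / (1 + 20.45446) = 20.45446 / 21.45446
theta = 0.9534

0.9534


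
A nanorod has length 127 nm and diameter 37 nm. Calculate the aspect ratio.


Aspect ratio AR = length / diameter
AR = 127 / 37
AR = 3.43

3.43


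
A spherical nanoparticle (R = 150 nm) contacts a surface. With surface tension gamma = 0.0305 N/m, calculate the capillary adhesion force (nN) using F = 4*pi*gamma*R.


Convert radius: R = 150 nm = 1.5e-07 m
F = 4 * pi * gamma * R
F = 4 * pi * 0.0305 * 1.5e-07
F = 5.74911e-08 N = 57.4911 nN

57.4911


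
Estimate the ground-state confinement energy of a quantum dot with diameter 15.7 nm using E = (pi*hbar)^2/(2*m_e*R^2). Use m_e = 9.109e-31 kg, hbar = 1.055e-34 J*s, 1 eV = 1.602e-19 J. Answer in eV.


Radius R = 15.7/2 = 7.85 nm = 7.85e-09 m
E = (pi * 1.055e-34)^2 / (2 * 9.109e-31 * (7.85e-09)^2)
E(J) = 9.78509e-22
E = E(J) / 1.602e-19 = 0.0061 eV

0.0061


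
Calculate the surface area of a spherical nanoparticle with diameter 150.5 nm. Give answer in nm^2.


Radius r = 150.5/2 = 75.25 nm
Surface area SA = 4 * pi * r^2
SA = 4 * pi * (75.25)^2
SA = 71157.86 nm^2

71157.86


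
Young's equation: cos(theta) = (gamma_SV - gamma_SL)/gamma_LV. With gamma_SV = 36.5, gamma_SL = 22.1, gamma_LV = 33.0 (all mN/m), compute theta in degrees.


cos(theta) = (gamma_SV - gamma_SL) / gamma_LV
cos(theta) = (36.5 - 22.1) / 33.0
cos(theta) = 0.436364
theta = arccos(0.436364) = 64.13 degrees

64.13


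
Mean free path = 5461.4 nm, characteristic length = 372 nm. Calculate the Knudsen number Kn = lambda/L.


Knudsen number Kn = lambda / L
Kn = 5461.4 / 372
Kn = 14.6812

14.6812


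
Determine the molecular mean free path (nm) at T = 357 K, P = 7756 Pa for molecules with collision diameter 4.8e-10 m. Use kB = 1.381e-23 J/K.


Mean free path: lambda = kB*T / (sqrt(2) * pi * d^2 * P)
lambda = 1.381e-23 * 357 / (sqrt(2) * pi * (4.8e-10)^2 * 7756)
lambda = 6.20979e-07 m
lambda = 620.98 nm

620.98


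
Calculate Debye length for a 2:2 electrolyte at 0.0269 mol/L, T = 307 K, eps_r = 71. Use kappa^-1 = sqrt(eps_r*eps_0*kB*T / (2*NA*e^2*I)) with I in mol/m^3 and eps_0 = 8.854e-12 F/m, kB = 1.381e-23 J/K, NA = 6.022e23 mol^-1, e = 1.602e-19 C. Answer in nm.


Ionic strength I = 0.0269 * 2^2 * 1000 = 107.6 mol/m^3
kappa^-1 = sqrt(71 * 8.854e-12 * 1.381e-23 * 307 / (2 * 6.022e23 * (1.602e-19)^2 * 107.6))
kappa^-1 = 0.895 nm

0.895


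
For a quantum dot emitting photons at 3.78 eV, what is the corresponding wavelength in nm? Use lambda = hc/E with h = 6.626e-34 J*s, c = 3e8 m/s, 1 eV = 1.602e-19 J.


Convert energy: E = 3.78 eV = 3.78 * 1.602e-19 = 6.05556e-19 J
lambda = h*c / E = 6.626e-34 * 3e8 / 6.05556e-19
lambda = 3.2826e-07 m = 328.3 nm

328.3


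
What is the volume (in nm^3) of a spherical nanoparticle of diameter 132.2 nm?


Radius r = 132.2/2 = 66.1 nm
Volume V = (4/3) * pi * r^3
V = (4/3) * pi * (66.1)^3
V = 1209742.64 nm^3

1209742.64


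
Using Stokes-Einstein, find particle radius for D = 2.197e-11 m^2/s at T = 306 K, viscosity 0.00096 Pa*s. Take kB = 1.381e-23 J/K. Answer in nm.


Stokes-Einstein: R = kB*T / (6*pi*eta*D)
R = 1.381e-23 * 306 / (6 * pi * 0.00096 * 2.197e-11)
R = 1.06295e-08 m = 10.63 nm

10.63


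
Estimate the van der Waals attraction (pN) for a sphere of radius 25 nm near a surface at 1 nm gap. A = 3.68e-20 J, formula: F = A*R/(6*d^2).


Convert to SI: R = 25 nm = 2.5e-08 m, d = 1 nm = 1e-09 m
F = A * R / (6 * d^2)
F = 3.68e-20 * 2.5e-08 / (6 * (1e-09)^2)
F = 1.53333e-10 N = 153.333 pN

153.333


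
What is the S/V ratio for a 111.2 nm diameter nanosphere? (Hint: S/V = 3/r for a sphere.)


Radius r = 111.2/2 = 55.6 nm
S/V = 3 / r = 3 / 55.6
S/V = 0.054 nm^-1

0.054


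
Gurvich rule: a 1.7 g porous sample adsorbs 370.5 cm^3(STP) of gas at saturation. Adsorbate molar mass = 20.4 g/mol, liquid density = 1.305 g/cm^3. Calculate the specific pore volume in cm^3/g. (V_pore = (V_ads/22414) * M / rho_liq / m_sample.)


Moles adsorbed n = V_ads / 22414 = 370.5 / 22414 = 1.652985e-02 mol
Liquid volume V_liq = n * M / rho_liq = 1.652985e-02 * 20.4 / 1.305 = 0.25840 cm^3
Specific pore volume V_pore = V_liq / m_sample = 0.25840 / 1.7
V_pore = 0.152 cm^3/g

0.152


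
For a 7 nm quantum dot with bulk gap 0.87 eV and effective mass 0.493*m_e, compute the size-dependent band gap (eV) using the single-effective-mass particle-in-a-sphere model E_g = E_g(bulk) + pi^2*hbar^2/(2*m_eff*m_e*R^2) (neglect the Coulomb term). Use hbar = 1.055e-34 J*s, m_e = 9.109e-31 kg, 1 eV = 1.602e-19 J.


Radius R = 7/2 nm = 3.5e-09 m
Confinement energy dE = pi^2 * hbar^2 / (2 * m_eff * m_e * R^2)
dE = pi^2 * (1.055e-34)^2 / (2 * 0.493 * 9.109e-31 * (3.5e-09)^2) J, divided by 1.602e-19 J/eV
dE = 0.0623 eV
Total band gap = E_g(bulk) + dE = 0.87 + 0.0623 = 0.9323 eV

0.9323


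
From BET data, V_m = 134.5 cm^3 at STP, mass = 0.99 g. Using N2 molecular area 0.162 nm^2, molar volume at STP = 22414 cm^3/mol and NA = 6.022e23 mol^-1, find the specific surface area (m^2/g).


Number of moles in monolayer = V_m / 22414 = 134.5 / 22414 = 0.00600071
Number of molecules = moles * NA = 0.00600071 * 6.022e23
SA = molecules * sigma / mass
SA = (134.5 / 22414) * 6.022e23 * 0.162e-18 / 0.99
SA = 591.3 m^2/g

591.3


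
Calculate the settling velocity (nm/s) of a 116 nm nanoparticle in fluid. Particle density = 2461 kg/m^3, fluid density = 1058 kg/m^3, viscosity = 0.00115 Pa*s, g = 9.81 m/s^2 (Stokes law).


Radius R = 116/2 nm = 5.8e-08 m
Density difference = 2461 - 1058 = 1403 kg/m^3
v = 2 * R^2 * (rho_p - rho_f) * g / (9 * eta)
v = 2 * (5.8e-08)^2 * 1403 * 9.81 / (9 * 0.00115)
v = 8.94689e-09 m/s = 8.9469 nm/s

8.9469


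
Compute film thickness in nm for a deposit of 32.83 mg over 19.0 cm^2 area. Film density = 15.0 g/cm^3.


Convert: m = 32.83 mg = 3.2830e-05 kg, A = 19.0 cm^2 = 1.9000e-03 m^2, rho = 15.0 g/cm^3 = 15000 kg/m^3
t = m / (A * rho)
t = 3.2830e-05 / (1.9000e-03 * 15000)
t = 1.1519e-06 m = 1151.9 nm

1151.9


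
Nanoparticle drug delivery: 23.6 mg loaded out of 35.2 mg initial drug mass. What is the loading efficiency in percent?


Drug loading efficiency = (drug loaded / drug initial) * 100
DLE = 23.6 / 35.2 * 100
DLE = 0.6705 * 100
DLE = 67.05%

67.05


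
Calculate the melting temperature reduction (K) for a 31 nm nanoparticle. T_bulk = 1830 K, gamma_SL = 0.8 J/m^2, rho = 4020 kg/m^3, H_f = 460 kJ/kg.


Radius R = 31/2 = 15.5 nm = 1.55e-08 m
Convert H_f = 460 kJ/kg = 460000 J/kg
dT = 2 * gamma_SL * T_bulk / (rho * H_f * R)
dT = 2 * 0.8 * 1830 / (4020 * 460000 * 1.55e-08)
dT = 102.2 K

102.2


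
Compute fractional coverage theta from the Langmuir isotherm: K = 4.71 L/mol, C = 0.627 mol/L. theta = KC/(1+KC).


Langmuir isotherm: theta = K*C / (1 + K*C)
K*C = 4.71 * 0.627 = 2.95317
theta = 2.95317 / (1 + 2.95317) = 2.95317 / 3.95317
theta = 0.747

0.747


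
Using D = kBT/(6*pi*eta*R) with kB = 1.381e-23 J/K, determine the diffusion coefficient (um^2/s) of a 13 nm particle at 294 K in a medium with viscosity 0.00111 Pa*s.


Radius R = 13/2 = 6.5 nm = 6.5e-09 m
D = kB*T / (6*pi*eta*R)
D = 1.381e-23 * 294 / (6 * pi * 0.00111 * 6.5e-09)
D = 2.98541e-11 m^2/s = 29.854 um^2/s

29.854


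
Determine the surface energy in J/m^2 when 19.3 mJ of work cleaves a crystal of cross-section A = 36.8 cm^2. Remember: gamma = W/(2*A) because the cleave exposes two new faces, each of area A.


Convert: A = 36.8 cm^2 = 0.00368 m^2, W = 19.3 mJ = 0.0193 J
Cleaving exposes two faces of area A, so total new surface = 2*A and gamma = W / (2*A)
gamma = 0.0193 / (2 * 0.00368)
gamma = 2.622 J/m^2

2.622


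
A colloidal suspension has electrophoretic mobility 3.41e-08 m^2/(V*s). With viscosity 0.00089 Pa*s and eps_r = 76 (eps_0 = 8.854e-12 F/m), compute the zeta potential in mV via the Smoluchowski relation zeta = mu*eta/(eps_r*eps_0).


Smoluchowski equation: zeta = mu * eta / (eps_r * eps_0)
zeta = 3.41e-08 * 0.00089 / (76 * 8.854e-12)
zeta = 0.045102 V = 45.1 mV

45.1


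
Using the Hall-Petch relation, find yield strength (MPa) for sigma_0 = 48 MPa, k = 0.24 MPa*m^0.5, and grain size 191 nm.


d = 191 nm = 1.91e-07 m
sqrt(d) = 0.0004370355
Hall-Petch contribution = k / sqrt(d) = 0.24 / 0.0004370355 = 549.2 MPa
sigma = sigma_0 + k/sqrt(d) = 48 + 549.2 = 597.2 MPa

597.2


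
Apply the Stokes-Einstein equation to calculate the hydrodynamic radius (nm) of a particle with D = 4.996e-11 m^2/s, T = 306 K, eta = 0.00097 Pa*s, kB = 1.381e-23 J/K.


Stokes-Einstein: R = kB*T / (6*pi*eta*D)
R = 1.381e-23 * 306 / (6 * pi * 0.00097 * 4.996e-11)
R = 4.62615e-09 m = 4.63 nm

4.63


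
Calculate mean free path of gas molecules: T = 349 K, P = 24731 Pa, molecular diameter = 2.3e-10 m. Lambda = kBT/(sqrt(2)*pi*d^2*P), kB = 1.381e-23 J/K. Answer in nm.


Mean free path: lambda = kB*T / (sqrt(2) * pi * d^2 * P)
lambda = 1.381e-23 * 349 / (sqrt(2) * pi * (2.3e-10)^2 * 24731)
lambda = 8.29195e-07 m
lambda = 829.2 nm

829.2


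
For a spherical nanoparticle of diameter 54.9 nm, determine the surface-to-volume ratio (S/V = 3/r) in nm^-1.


Radius r = 54.9/2 = 27.45 nm
S/V = 3 / r = 3 / 27.45
S/V = 0.1093 nm^-1

0.1093


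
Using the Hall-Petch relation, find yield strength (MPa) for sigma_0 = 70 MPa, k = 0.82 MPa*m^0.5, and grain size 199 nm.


d = 199 nm = 1.99e-07 m
sqrt(d) = 0.0004460942
Hall-Petch contribution = k / sqrt(d) = 0.82 / 0.0004460942 = 1838.2 MPa
sigma = sigma_0 + k/sqrt(d) = 70 + 1838.2 = 1908.2 MPa

1908.2


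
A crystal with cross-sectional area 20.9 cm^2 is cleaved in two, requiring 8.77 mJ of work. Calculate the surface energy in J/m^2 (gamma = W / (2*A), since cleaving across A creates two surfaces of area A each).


Convert: A = 20.9 cm^2 = 0.00209 m^2, W = 8.77 mJ = 0.00877 J
Cleaving exposes two faces of area A, so total new surface = 2*A and gamma = W / (2*A)
gamma = 0.00877 / (2 * 0.00209)
gamma = 2.098 J/m^2

2.098


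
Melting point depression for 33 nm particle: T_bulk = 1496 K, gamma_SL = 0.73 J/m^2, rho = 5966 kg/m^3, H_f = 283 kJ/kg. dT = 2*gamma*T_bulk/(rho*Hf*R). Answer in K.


Radius R = 33/2 = 16.5 nm = 1.65e-08 m
Convert H_f = 283 kJ/kg = 283000 J/kg
dT = 2 * gamma_SL * T_bulk / (rho * H_f * R)
dT = 2 * 0.73 * 1496 / (5966 * 283000 * 1.65e-08)
dT = 78.4 K

78.4


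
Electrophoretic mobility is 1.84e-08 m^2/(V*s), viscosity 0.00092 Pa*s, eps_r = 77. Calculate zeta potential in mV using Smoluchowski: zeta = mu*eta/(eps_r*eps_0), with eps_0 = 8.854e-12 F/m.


Smoluchowski equation: zeta = mu * eta / (eps_r * eps_0)
zeta = 1.84e-08 * 0.00092 / (77 * 8.854e-12)
zeta = 0.02483 V = 24.83 mV

24.83


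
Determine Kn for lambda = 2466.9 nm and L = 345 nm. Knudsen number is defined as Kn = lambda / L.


Knudsen number Kn = lambda / L
Kn = 2466.9 / 345
Kn = 7.1504

7.1504


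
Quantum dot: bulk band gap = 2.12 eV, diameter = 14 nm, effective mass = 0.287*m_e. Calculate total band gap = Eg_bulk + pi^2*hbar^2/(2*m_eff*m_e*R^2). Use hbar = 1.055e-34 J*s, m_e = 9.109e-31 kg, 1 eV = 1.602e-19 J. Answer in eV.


Radius R = 14/2 nm = 7e-09 m
Confinement energy dE = pi^2 * hbar^2 / (2 * m_eff * m_e * R^2)
dE = pi^2 * (1.055e-34)^2 / (2 * 0.287 * 9.109e-31 * (7e-09)^2) J, divided by 1.602e-19 J/eV
dE = 0.0268 eV
Total band gap = E_g(bulk) + dE = 2.12 + 0.0268 = 2.1468 eV

2.1468


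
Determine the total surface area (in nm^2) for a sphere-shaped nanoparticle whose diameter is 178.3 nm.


Radius r = 178.3/2 = 89.15 nm
Surface area SA = 4 * pi * r^2
SA = 4 * pi * (89.15)^2
SA = 99874.03 nm^2

99874.03
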